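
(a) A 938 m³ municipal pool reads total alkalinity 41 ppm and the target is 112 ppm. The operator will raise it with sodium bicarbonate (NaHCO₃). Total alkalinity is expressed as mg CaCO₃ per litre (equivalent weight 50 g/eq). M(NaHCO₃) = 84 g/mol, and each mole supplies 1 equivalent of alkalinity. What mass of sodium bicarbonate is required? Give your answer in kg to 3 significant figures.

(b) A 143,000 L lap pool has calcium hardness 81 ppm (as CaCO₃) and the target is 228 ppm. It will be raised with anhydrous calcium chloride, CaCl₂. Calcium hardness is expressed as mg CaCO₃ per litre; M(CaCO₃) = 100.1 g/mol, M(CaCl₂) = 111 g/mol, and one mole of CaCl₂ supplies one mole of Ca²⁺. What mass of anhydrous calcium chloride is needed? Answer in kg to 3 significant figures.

(a) Volume: 938 m³ = 938,000 L.
(a) Alkalinity to add: (112 − 41) = 71 mg/L as CaCO₃ × 938,000 L = 66,600 g as CaCO₃.
(a) Equivalents: 66,600 g ÷ 50 g/eq = 1332 eq.
(a) NaHCO₃ supplies 1 eq per mole → 1332 mol.
(a) Mass: 1332 mol × 84 g/mol = 111,900 g.

(b) Hardness to add: (228 − 81) = 147 mg/L as CaCO₃ × 143,000 L = 21,020 g as CaCO₃.
(b) Moles of Ca²⁺ (1 mol Ca²⁺ ≡ 1 mol CaCO₃): 21,020 / 100.1 g/mol = 210 mol.
(b) Mass of CaCl₂: 210 × 111 = 23,310 g.

(a) 112 kg; (b) 23.3 kg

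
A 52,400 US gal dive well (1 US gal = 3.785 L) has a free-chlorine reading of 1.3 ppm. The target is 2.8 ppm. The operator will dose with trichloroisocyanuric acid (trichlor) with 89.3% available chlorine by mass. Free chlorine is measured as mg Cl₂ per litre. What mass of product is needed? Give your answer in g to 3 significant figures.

333 g

Volume: 52,400 US gal × 3.785 L/gal = 198,334 L.
Chlorine deficit: 2.8 − 1.3 = 1.5 ppm = 1.5 mg/L as Cl₂.
Cl₂ equivalent needed: 1.5 mg/L × 198,334 L = 297,500 mg = 297.5 g.
Product at 89.3% available chlorine: 297.5 / 0.893 = 333.1 g.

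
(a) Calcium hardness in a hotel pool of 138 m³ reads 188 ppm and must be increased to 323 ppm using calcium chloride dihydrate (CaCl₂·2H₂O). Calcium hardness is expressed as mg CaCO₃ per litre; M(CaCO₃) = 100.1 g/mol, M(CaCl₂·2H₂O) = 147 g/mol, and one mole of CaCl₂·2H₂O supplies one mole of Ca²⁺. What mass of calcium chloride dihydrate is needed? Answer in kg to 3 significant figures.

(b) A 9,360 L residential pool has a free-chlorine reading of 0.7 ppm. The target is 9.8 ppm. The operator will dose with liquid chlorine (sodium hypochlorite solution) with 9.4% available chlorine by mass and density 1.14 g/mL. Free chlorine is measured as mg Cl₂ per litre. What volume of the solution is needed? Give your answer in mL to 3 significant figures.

(a) 27.4 kg; (b) 795 mL

(a) Volume: 138 m³ = 138,000 L.
(a) Hardness to add: (323 − 188) = 135 mg/L as CaCO₃ × 138,000 L = 18,630 g as CaCO₃.
(a) Moles of Ca²⁺ (1 mol Ca²⁺ ≡ 1 mol CaCO₃): 18,630 / 100.1 g/mol = 186.1 mol.
(a) Mass of CaCl₂·2H₂O: 186.1 × 147 = 27,360 g.

(b) Chlorine deficit: 9.8 − 0.7 = 9.1 ppm = 9.1 mg/L as Cl₂.
(b) Cl₂ equivalent needed: 9.1 mg/L × 9,360 L = 85,180 mg = 85.18 g.
(b) Product at 9.4% available chlorine: 85.18 / 0.094 = 906.1 g.
(b) Volume at density 1.14 g/mL: 906.1 g ÷ 1.14 g/mL = 794.8 mL.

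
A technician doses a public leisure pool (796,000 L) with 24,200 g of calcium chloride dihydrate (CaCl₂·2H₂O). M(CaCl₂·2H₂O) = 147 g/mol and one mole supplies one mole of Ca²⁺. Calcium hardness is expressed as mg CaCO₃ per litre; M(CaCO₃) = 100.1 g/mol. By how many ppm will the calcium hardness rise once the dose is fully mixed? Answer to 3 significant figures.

Moles of Ca²⁺: 24,200 g ÷ 147 g/mol = 164.6 mol.
As CaCO₃: 164.6 mol × 100.1 g/mol = 16,480 g.
Rise: 16,480 g / 796,000 L × 1000 = 20.7 mg/L.

20.7 ppm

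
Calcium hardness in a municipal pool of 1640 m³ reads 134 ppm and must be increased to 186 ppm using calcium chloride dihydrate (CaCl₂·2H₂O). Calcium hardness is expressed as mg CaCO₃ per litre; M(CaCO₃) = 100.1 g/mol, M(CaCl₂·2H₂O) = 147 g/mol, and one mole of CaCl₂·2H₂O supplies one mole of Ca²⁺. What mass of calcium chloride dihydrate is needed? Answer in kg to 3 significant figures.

125 kg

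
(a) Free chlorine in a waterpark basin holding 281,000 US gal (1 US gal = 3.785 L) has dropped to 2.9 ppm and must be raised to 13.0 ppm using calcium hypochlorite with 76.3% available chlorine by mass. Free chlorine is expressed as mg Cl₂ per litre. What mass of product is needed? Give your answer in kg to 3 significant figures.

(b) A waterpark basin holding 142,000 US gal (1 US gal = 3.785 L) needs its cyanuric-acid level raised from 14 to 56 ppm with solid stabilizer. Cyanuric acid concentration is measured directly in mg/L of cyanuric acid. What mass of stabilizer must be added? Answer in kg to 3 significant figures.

(a) 14.1 kg; (b) 22.6 kg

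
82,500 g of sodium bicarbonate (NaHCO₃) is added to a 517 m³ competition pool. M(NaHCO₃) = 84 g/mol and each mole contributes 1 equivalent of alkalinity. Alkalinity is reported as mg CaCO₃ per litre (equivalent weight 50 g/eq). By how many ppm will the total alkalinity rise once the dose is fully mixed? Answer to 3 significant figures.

95.0 ppm

Volume: 517 m³ = 517,000 L.
Moles of NaHCO₃: 82,500 g ÷ 84 g/mol = 982.1 mol → 982.1 eq of alkalinity.
As CaCO₃: 982.1 eq × 50 g/eq = 49,110 g.
Rise: 49,110 g / 517,000 L × 1000 = 94.98 mg/L.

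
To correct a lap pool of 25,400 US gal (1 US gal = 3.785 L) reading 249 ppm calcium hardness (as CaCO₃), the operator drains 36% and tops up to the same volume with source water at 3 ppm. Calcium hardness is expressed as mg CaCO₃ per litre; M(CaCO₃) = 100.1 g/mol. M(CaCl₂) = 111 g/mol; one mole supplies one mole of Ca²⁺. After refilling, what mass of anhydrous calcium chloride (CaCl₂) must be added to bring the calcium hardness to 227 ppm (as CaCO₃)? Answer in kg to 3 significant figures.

7.10 kg

Volume: 25,400 US gal × 3.785 L/gal = 96,139 L.
After draining 36% and refilling: 249 × 0.64 + 3 × 0.36 = 160.44 ppm.
Deficit to target: 227 − 160.44 = 66.56 mg/L.
As CaCO₃: 66.56 mg/L × 96,139 L = 6399 g; ÷ 100.1 = 63.93 mol Ca²⁺.
Mass: 63.93 × 111 = 7096 g.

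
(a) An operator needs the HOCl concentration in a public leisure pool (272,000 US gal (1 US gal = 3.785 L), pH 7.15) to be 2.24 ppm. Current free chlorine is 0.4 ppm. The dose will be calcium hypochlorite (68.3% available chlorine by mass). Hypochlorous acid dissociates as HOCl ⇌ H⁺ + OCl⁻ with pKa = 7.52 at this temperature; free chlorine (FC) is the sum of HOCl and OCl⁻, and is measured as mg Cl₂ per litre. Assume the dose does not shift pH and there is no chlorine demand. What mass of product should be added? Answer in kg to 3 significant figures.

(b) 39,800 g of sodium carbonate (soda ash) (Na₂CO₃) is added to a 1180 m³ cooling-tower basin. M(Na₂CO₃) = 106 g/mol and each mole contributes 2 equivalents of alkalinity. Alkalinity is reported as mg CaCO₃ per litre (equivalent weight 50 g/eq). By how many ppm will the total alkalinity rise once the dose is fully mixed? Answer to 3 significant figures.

(a) Volume: 272,000 US gal × 3.785 L/gal = 1,029,520 L.
(a) [OCl⁻]/[HOCl] = 10^(pH − pKa) = 10^(7.15 − 7.52) = 0.4266; fraction as HOCl = 1/(1 + 0.4266) = 0.701.
(a) Free chlorine required for 2.24 ppm HOCl: 2.24 / 0.701 = 3.196 ppm.
(a) FC to add: 3.196 − 0.4 = 2.796 mg/L as Cl₂.
(a) Cl₂ equivalent: 2.796 mg/L × 1,029,520 L = 2878 g.
(a) Product at 68.3% available Cl: 2878 / 0.683 = 4214 g.

(b) Volume: 1180 m³ = 1,180,000 L.
(b) Moles of Na₂CO₃: 39,800 g ÷ 106 g/mol = 375.5 mol → 750.9 eq of alkalinity.
(b) As CaCO₃: 750.9 eq × 50 g/eq = 37,550 g.
(b) Rise: 37,550 g / 1,180,000 L × 1000 = 31.82 mg/L.

(a) 4.21 kg; (b) 31.8 ppm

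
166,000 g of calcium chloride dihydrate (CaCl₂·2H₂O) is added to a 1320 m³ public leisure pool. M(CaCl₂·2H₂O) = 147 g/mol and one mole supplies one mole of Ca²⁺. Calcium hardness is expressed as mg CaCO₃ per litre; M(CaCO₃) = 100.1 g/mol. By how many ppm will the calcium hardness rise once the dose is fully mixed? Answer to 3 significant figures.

85.6 ppm

Volume: 1320 m³ = 1,320,000 L.
Moles of Ca²⁺: 166,000 g ÷ 147 g/mol = 1129 mol.
As CaCO₃: 1129 mol × 100.1 g/mol = 113,000 g.
Rise: 113,000 g / 1,320,000 L × 1000 = 85.63 mg/L.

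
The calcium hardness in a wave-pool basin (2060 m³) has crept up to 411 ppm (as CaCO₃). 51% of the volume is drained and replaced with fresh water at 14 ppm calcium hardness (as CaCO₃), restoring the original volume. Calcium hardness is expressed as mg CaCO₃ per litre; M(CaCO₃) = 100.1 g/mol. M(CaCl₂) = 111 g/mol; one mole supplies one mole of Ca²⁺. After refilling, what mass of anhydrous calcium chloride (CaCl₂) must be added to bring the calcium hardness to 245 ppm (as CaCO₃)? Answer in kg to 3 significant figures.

83.3 kg

Volume: 2060 m³ = 2,060,000 L.
After draining 51% and refilling: 411 × 0.49 + 14 × 0.51 = 208.53 ppm.
Deficit to target: 245 − 208.53 = 36.47 mg/L.
As CaCO₃: 36.47 mg/L × 2,060,000 L = 75,130 g; ÷ 100.1 = 750.5 mol Ca²⁺.
Mass: 750.5 × 111 = 83,310 g.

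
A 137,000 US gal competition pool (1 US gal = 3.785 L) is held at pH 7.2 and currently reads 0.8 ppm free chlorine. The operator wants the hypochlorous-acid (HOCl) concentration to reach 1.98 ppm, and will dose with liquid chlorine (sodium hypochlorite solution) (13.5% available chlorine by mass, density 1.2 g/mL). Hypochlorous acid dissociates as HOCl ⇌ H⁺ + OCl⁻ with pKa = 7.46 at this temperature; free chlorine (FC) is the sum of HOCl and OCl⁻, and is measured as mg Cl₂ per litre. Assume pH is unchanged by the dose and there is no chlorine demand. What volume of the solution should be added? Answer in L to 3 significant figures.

Volume: 137,000 US gal × 3.785 L/gal = 518,545 L.
[OCl⁻]/[HOCl] = 10^(pH − pKa) = 10^(7.2 − 7.46) = 0.5495; fraction as HOCl = 1/(1 + 0.5495) = 0.6454.
Free chlorine required for 1.98 ppm HOCl: 1.98 / 0.6454 = 3.068 ppm.
FC to add: 3.068 − 0.8 = 2.268 mg/L as Cl₂.
Cl₂ equivalent: 2.268 mg/L × 518,545 L = 1176 g.
Product at 13.5% available Cl: 1176 / 0.135 = 8712 g.
Volume: 8712 g ÷ 1.2 g/mL = 7260 mL.

7.26 L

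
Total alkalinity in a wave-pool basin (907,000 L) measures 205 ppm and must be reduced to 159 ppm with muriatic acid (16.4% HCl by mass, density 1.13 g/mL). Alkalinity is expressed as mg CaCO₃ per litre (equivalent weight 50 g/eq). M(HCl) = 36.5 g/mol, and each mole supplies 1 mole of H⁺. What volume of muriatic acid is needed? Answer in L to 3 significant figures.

Alkalinity to neutralize: (205 − 159) = 46 mg/L as CaCO₃ × 907,000 L = 41,720 g as CaCO₃.
Equivalents of H⁺ required: 41,720 ÷ 50 g/eq = 834.4 eq = 834.4 mol HCl.
Mass of HCl: 834.4 × 36.5 = 30,460 g.
Mass of 16.4% solution: 30,460 / 0.164 = 185,700 g.
Volume: 185,700 g ÷ 1.13 g/mL = 164,300 mL.

164 L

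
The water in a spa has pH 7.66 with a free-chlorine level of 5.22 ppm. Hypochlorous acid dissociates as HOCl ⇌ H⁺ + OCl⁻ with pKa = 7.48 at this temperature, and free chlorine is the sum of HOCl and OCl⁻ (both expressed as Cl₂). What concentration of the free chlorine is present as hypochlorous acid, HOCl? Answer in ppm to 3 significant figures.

2.08 ppm

[OCl⁻]/[HOCl] = 10^(pH − pKa) = 10^(7.66 − 7.48) = 10^0.18 = 1.514.
Fraction as HOCl = 1 / (1 + 1.514) = 0.3978.
HOCl = 0.3978 × 5.22 ppm = 2.077 ppm.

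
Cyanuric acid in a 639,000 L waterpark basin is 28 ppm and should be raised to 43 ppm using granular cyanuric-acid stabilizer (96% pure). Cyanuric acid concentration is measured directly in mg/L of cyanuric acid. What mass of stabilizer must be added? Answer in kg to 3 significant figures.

9.98 kg

CYA to add: (43 − 28) = 15 mg/L × 639,000 L = 9585 g cyanuric acid.
At 96% purity: 9585 / 0.96 = 9984 g product.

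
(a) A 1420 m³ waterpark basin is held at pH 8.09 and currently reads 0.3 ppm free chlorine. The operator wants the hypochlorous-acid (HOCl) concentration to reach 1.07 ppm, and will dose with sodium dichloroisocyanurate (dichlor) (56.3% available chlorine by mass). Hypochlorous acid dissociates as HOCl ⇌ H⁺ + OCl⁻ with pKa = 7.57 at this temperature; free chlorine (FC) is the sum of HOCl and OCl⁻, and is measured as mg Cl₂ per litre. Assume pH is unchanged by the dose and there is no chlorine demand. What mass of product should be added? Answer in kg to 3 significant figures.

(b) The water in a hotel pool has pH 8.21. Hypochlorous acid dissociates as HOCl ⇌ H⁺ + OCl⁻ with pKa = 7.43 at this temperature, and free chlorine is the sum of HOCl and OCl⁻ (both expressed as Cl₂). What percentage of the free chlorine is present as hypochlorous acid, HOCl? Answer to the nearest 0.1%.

(a) Volume: 1420 m³ = 1,420,000 L.
(a) [OCl⁻]/[HOCl] = 10^(pH − pKa) = 10^(8.09 − 7.57) = 3.311; fraction as HOCl = 1/(1 + 3.311) = 0.2319.
(a) Free chlorine required for 1.07 ppm HOCl: 1.07 / 0.2319 = 4.613 ppm.
(a) FC to add: 4.613 − 0.3 = 4.313 mg/L as Cl₂.
(a) Cl₂ equivalent: 4.313 mg/L × 1,420,000 L = 6125 g.
(a) Product at 56.3% available Cl: 6125 / 0.563 = 10,880 g.

(b) [OCl⁻]/[HOCl] = 10^(pH − pKa) = 10^(8.21 − 7.43) = 10^0.78 = 6.026.
(b) Fraction as HOCl = 1 / (1 + 6.026) = 0.1423.

(a) 10.9 kg; (b) 14.2%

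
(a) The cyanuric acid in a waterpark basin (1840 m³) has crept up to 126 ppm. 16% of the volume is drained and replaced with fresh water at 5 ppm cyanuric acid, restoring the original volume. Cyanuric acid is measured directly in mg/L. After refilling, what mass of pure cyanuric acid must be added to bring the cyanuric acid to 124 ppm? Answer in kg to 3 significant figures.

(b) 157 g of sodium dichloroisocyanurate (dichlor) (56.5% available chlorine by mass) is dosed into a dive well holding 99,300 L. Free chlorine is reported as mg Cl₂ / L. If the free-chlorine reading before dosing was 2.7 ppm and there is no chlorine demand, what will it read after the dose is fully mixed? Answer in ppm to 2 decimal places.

(a) 31.9 kg; (b) 3.59 ppm

(a) Volume: 1840 m³ = 1,840,000 L.
(a) After draining 16% and refilling: 126 × 0.84 + 5 × 0.16 = 106.64 ppm.
(a) Deficit to target: 124 − 106.64 = 17.36 mg/L.
(a) Mass: 17.36 mg/L × 1,840,000 L = 31,940 g cyanuric acid.

(b) Available chlorine delivered: 157 g × 0.565 = 88.7 g as Cl₂.
(b) Concentration rise: 88.7 g / 99,300 L = 0.8933 mg/L = 0.89 ppm.
(b) Final FC: 2.7 + 0.89 = 3.59 ppm.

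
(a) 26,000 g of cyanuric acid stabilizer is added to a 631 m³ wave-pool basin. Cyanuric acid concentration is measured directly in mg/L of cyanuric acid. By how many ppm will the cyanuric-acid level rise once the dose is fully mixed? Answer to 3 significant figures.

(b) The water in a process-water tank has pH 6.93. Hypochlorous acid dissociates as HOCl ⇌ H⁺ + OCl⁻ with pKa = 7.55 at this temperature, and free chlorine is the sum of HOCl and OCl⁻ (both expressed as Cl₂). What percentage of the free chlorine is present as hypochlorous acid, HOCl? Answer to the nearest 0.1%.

(a) 41.2 ppm; (b) 80.7%

(a) Volume: 631 m³ = 631,000 L.
(a) Rise: 26,000 g / 631,000 L × 1000 = 41.2 mg/L.

(b) [OCl⁻]/[HOCl] = 10^(pH − pKa) = 10^(6.93 − 7.55) = 10^-0.62 = 0.2399.
(b) Fraction as HOCl = 1 / (1 + 0.2399) = 0.8065.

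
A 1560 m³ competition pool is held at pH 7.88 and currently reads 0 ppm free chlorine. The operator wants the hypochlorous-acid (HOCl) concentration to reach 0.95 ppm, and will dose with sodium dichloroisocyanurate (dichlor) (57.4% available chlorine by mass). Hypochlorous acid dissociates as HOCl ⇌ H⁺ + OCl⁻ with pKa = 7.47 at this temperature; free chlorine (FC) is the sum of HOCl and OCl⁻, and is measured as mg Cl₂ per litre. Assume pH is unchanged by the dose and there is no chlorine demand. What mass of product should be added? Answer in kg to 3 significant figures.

Volume: 1560 m³ = 1,560,000 L.
[OCl⁻]/[HOCl] = 10^(pH − pKa) = 10^(7.88 − 7.47) = 2.57; fraction as HOCl = 1/(1 + 2.57) = 0.2801.
Free chlorine required for 0.95 ppm HOCl: 0.95 / 0.2801 = 3.392 ppm.
FC to add: 3.392 − 0 = 3.392 mg/L as Cl₂.
Cl₂ equivalent: 3.392 mg/L × 1,560,000 L = 5291 g.
Product at 57.4% available Cl: 5291 / 0.574 = 9218 g.

9.22 kg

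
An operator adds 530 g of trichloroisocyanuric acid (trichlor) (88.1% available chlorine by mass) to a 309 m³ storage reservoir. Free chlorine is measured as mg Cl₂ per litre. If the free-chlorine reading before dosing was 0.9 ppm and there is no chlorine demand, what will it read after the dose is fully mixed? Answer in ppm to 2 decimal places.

2.41 ppm

Volume: 309 m³ = 309,000 L.
Available chlorine delivered: 530 g × 0.881 = 466.9 g as Cl₂.
Concentration rise: 466.9 g / 309,000 L = 1.511 mg/L = 1.51 ppm.
Final FC: 0.9 + 1.51 = 2.41 ppm.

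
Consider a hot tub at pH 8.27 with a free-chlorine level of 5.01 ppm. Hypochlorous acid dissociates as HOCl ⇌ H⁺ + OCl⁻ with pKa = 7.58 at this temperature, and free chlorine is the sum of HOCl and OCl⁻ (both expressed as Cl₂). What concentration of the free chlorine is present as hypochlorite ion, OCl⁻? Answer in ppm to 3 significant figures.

[OCl⁻]/[HOCl] = 10^(pH − pKa) = 10^(8.27 − 7.58) = 10^0.69 = 4.898.
Fraction as HOCl = 1 / (1 + 4.898) = 0.1696.
OCl⁻ = (1 − 0.1696) × 5.01 ppm = 4.161 ppm.

4.16 ppm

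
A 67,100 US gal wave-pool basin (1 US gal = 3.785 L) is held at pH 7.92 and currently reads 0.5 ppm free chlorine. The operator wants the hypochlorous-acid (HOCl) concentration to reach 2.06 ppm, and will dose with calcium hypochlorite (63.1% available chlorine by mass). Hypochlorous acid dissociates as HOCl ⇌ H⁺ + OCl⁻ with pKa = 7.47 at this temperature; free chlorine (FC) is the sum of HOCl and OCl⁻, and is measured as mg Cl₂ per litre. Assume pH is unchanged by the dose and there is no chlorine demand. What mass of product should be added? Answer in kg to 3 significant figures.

2.96 kg

Volume: 67,100 US gal × 3.785 L/gal = 253,974 L.
[OCl⁻]/[HOCl] = 10^(pH − pKa) = 10^(7.92 − 7.47) = 2.818; fraction as HOCl = 1/(1 + 2.818) = 0.2619.
Free chlorine required for 2.06 ppm HOCl: 2.06 / 0.2619 = 7.866 ppm.
FC to add: 7.866 − 0.5 = 7.366 mg/L as Cl₂.
Cl₂ equivalent: 7.366 mg/L × 253,974 L = 1871 g.
Product at 63.1% available Cl: 1871 / 0.631 = 2965 g.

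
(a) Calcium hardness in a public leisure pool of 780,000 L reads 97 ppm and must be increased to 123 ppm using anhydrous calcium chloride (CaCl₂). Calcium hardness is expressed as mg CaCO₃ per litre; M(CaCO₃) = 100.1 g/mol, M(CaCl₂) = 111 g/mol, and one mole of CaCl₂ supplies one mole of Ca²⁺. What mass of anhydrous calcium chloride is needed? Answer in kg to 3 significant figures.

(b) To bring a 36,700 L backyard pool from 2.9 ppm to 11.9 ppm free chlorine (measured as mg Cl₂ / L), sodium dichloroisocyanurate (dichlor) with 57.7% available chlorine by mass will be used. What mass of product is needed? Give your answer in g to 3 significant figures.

(a) 22.5 kg; (b) 572 g

(a) Hardness to add: (123 − 97) = 26 mg/L as CaCO₃ × 780,000 L = 20,280 g as CaCO₃.
(a) Moles of Ca²⁺ (1 mol Ca²⁺ ≡ 1 mol CaCO₃): 20,280 / 100.1 g/mol = 202.6 mol.
(a) Mass of CaCl₂: 202.6 × 111 = 22,490 g.

(b) Chlorine deficit: 11.9 − 2.9 = 9 ppm = 9 mg/L as Cl₂.
(b) Cl₂ equivalent needed: 9 mg/L × 36,700 L = 330,300 mg = 330.3 g.
(b) Product at 57.7% available chlorine: 330.3 / 0.577 = 572.4 g.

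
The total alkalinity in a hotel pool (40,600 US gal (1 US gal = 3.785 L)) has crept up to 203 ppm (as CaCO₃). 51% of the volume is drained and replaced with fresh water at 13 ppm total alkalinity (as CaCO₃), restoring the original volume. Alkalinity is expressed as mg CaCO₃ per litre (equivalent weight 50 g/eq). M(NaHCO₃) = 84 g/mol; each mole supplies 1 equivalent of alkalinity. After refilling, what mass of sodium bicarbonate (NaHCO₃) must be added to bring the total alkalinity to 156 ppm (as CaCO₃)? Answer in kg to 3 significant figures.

Volume: 40,600 US gal × 3.785 L/gal = 153,671 L.
After draining 51% and refilling: 203 × 0.49 + 13 × 0.51 = 106.1 ppm.
Deficit to target: 156 − 106.1 = 49.9 mg/L.
As CaCO₃: 49.9 mg/L × 153,671 L = 7668 g; ÷ 50 g/eq ÷ 1 = 153.4 mol NaHCO₃.
Mass: 153.4 × 84 = 12,880 g.

12.9 kg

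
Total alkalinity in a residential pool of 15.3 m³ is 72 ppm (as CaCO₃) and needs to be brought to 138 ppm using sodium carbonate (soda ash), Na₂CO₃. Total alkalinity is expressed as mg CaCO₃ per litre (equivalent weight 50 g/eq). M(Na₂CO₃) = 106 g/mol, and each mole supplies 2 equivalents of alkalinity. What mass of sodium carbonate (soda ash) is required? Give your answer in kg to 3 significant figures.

Volume: 15.3 m³ = 15,300 L.
Alkalinity to add: (138 − 72) = 66 mg/L as CaCO₃ × 15,300 L = 1010 g as CaCO₃.
Equivalents: 1010 g ÷ 50 g/eq = 20.2 eq.
Each mole of Na₂CO₃ supplies 2 eq, so 20.2 / 2 = 10.1 mol.
Mass: 10.1 mol × 106 g/mol = 1070 g.

1.07 kg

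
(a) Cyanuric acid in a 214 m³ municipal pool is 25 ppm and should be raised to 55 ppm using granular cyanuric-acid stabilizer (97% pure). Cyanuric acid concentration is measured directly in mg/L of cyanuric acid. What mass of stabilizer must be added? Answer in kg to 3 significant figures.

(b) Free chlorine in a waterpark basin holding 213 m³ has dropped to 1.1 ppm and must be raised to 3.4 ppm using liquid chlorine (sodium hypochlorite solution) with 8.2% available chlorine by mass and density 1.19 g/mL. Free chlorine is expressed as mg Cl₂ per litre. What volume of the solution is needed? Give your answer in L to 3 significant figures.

(a) Volume: 214 m³ = 214,000 L.
(a) CYA to add: (55 − 25) = 30 mg/L × 214,000 L = 6420 g cyanuric acid.
(a) At 97% purity: 6420 / 0.97 = 6619 g product.

(b) Volume: 213 m³ = 213,000 L.
(b) Chlorine deficit: 3.4 − 1.1 = 2.3 ppm = 2.3 mg/L as Cl₂.
(b) Cl₂ equivalent needed: 2.3 mg/L × 213,000 L = 489,900 mg = 489.9 g.
(b) Product at 8.2% available chlorine: 489.9 / 0.082 = 5974 g.
(b) Volume at density 1.19 g/mL: 5974 g ÷ 1.19 g/mL = 5020 mL.

(a) 6.62 kg; (b) 5.02 L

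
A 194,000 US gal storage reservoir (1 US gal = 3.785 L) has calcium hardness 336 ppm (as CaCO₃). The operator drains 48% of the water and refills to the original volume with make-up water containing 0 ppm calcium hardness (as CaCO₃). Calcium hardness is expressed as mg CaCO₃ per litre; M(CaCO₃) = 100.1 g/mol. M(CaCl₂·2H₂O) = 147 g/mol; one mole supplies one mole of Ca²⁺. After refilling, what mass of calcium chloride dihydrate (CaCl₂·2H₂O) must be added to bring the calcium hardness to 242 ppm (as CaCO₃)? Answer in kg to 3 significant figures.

Volume: 194,000 US gal × 3.785 L/gal = 734,290 L.
After draining 48% and refilling: 336 × 0.52 + 0 × 0.48 = 174.72 ppm.
Deficit to target: 242 − 174.72 = 67.28 mg/L.
As CaCO₃: 67.28 mg/L × 734,290 L = 49,400 g; ÷ 100.1 = 493.5 mol Ca²⁺.
Mass: 493.5 × 147 = 72,550 g.

72.5 kg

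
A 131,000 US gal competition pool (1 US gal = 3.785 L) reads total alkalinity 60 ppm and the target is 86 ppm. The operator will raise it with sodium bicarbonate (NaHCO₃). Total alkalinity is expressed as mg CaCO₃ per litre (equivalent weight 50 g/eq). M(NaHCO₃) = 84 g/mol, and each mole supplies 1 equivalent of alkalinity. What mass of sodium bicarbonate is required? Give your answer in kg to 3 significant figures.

21.7 kg

Volume: 131,000 US gal × 3.785 L/gal = 495,835 L.
Alkalinity to add: (86 − 60) = 26 mg/L as CaCO₃ × 495,835 L = 12,890 g as CaCO₃.
Equivalents: 12,890 g ÷ 50 g/eq = 257.8 eq.
NaHCO₃ supplies 1 eq per mole → 257.8 mol.
Mass: 257.8 mol × 84 g/mol = 21,660 g.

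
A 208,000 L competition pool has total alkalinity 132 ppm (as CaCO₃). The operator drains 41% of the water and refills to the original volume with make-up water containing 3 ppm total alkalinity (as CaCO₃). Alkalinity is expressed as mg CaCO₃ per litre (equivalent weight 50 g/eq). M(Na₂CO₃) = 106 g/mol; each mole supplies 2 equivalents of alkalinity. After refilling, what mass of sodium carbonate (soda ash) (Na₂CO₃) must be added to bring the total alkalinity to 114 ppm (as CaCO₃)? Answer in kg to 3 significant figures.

7.69 kg

After draining 41% and refilling: 132 × 0.59 + 3 × 0.41 = 79.11 ppm.
Deficit to target: 114 − 79.11 = 34.89 mg/L.
As CaCO₃: 34.89 mg/L × 208,000 L = 7257 g; ÷ 50 g/eq ÷ 2 = 72.57 mol Na₂CO₃.
Mass: 72.57 × 106 = 7693 g.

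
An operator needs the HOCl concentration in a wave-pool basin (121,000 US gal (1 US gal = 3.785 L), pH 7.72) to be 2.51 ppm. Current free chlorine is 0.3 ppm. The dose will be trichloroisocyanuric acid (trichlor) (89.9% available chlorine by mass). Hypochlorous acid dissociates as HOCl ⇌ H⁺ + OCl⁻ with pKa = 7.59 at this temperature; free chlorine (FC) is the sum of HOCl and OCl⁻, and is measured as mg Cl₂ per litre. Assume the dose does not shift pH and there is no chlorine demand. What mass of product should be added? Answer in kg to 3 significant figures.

2.85 kg

Volume: 121,000 US gal × 3.785 L/gal = 457,985 L.
[OCl⁻]/[HOCl] = 10^(pH − pKa) = 10^(7.72 − 7.59) = 1.349; fraction as HOCl = 1/(1 + 1.349) = 0.4257.
Free chlorine required for 2.51 ppm HOCl: 2.51 / 0.4257 = 5.896 ppm.
FC to add: 5.896 − 0.3 = 5.596 mg/L as Cl₂.
Cl₂ equivalent: 5.596 mg/L × 457,985 L = 2563 g.
Product at 89.9% available Cl: 2563 / 0.899 = 2851 g.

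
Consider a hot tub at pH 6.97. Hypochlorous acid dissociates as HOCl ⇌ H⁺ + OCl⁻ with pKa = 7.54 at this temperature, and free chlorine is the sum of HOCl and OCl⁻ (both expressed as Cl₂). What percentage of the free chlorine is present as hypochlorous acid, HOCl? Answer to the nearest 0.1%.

78.8%

[OCl⁻]/[HOCl] = 10^(pH − pKa) = 10^(6.97 − 7.54) = 10^-0.57 = 0.2692.
Fraction as HOCl = 1 / (1 + 0.2692) = 0.7879.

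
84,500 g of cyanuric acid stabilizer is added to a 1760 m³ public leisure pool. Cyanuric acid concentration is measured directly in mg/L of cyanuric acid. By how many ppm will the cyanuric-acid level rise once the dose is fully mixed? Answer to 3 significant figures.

48.0 ppm

Volume: 1760 m³ = 1,760,000 L.
Rise: 84,500 g / 1,760,000 L × 1000 = 48.01 mg/L.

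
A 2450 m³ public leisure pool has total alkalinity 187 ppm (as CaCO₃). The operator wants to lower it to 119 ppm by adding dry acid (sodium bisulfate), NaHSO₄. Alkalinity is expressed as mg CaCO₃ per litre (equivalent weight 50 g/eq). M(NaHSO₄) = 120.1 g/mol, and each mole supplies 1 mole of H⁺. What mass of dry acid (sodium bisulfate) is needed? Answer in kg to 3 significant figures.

Volume: 2450 m³ = 2,450,000 L.
Alkalinity to neutralize: (187 − 119) = 68 mg/L as CaCO₃ × 2,450,000 L = 166,600 g as CaCO₃.
Equivalents of H⁺ required: 166,600 ÷ 50 g/eq = 3332 eq = 3332 mol NaHSO₄.
Mass of NaHSO₄: 3332 × 120.1 = 400,200 g.

400 kg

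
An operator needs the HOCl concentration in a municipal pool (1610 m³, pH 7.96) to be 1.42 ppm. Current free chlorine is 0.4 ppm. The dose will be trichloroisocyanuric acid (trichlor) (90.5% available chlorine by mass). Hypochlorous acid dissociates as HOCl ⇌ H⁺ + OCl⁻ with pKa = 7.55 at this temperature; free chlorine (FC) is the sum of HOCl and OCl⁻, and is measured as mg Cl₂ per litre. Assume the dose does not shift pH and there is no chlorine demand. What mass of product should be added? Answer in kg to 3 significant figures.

8.31 kg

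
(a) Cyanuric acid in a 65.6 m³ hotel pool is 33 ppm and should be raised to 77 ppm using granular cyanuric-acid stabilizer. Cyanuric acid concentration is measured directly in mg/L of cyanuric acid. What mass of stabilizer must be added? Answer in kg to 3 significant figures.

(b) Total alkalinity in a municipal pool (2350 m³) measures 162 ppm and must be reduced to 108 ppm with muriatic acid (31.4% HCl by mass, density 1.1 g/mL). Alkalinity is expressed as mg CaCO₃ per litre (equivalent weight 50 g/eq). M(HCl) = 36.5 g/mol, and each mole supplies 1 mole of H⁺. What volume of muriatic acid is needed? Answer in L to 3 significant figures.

(a) 2.89 kg; (b) 268 L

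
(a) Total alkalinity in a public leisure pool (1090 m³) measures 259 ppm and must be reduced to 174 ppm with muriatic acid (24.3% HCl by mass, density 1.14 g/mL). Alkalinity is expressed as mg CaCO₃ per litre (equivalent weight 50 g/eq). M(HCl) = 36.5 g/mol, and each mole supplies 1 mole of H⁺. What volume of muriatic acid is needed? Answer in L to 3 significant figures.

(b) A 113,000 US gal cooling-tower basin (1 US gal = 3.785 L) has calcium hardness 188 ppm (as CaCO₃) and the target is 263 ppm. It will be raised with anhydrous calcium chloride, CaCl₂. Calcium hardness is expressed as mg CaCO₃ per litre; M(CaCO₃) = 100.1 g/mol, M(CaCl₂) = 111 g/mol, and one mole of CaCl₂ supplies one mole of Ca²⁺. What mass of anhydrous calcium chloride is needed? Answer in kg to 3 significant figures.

(a) 244 L; (b) 35.6 kg

(a) Volume: 1090 m³ = 1,090,000 L.
(a) Alkalinity to neutralize: (259 − 174) = 85 mg/L as CaCO₃ × 1,090,000 L = 92,650 g as CaCO₃.
(a) Equivalents of H⁺ required: 92,650 ÷ 50 g/eq = 1853 eq = 1853 mol HCl.
(a) Mass of HCl: 1853 × 36.5 = 67,630 g.
(a) Mass of 24.3% solution: 67,630 / 0.243 = 278,300 g.
(a) Volume: 278,300 g ÷ 1.14 g/mL = 244,200 mL.

(b) Volume: 113,000 US gal × 3.785 L/gal = 427,705 L.
(b) Hardness to add: (263 − 188) = 75 mg/L as CaCO₃ × 427,705 L = 32,080 g as CaCO₃.
(b) Moles of Ca²⁺ (1 mol Ca²⁺ ≡ 1 mol CaCO₃): 32,080 / 100.1 g/mol = 320.5 mol.
(b) Mass of CaCl₂: 320.5 × 111 = 35,570 g.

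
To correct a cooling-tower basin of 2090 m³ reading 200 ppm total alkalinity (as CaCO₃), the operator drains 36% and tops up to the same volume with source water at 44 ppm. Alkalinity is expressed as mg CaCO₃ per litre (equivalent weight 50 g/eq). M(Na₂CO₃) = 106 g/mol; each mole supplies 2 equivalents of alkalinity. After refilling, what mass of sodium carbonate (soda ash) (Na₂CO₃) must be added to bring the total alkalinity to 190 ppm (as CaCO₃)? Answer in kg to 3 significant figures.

Volume: 2090 m³ = 2,090,000 L.
After draining 36% and refilling: 200 × 0.64 + 44 × 0.36 = 143.84 ppm.
Deficit to target: 190 − 143.84 = 46.16 mg/L.
As CaCO₃: 46.16 mg/L × 2,090,000 L = 96,470 g; ÷ 50 g/eq ÷ 2 = 964.7 mol Na₂CO₃.
Mass: 964.7 × 106 = 102,300 g.

102 kg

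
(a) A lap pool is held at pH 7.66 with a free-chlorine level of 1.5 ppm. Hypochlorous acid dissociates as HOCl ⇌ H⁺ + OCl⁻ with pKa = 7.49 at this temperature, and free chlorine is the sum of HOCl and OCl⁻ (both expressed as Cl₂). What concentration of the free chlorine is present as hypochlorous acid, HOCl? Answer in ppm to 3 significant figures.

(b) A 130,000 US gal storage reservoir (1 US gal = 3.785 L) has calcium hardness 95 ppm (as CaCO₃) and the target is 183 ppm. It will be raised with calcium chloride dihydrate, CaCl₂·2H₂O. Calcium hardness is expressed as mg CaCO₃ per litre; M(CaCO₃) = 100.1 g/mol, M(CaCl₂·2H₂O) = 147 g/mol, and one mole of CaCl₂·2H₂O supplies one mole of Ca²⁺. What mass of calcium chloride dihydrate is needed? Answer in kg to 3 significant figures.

(a) [OCl⁻]/[HOCl] = 10^(pH − pKa) = 10^(7.66 − 7.49) = 10^0.17 = 1.479.
(a) Fraction as HOCl = 1 / (1 + 1.479) = 0.4034.
(a) HOCl = 0.4034 × 1.5 ppm = 0.6051 ppm.

(b) Volume: 130,000 US gal × 3.785 L/gal = 492,050 L.
(b) Hardness to add: (183 − 95) = 88 mg/L as CaCO₃ × 492,050 L = 43,300 g as CaCO₃.
(b) Moles of Ca²⁺ (1 mol Ca²⁺ ≡ 1 mol CaCO₃): 43,300 / 100.1 g/mol = 432.6 mol.
(b) Mass of CaCl₂·2H₂O: 432.6 × 147 = 63,590 g.

(a) 0.605 ppm; (b) 63.6 kg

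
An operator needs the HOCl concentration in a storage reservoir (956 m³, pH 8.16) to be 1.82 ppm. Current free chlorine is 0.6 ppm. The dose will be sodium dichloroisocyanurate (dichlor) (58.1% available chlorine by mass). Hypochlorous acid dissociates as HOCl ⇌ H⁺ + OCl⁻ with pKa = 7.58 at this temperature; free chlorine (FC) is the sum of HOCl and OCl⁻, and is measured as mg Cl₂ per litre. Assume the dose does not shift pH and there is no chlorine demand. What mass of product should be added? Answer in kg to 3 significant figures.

Volume: 956 m³ = 956,000 L.
[OCl⁻]/[HOCl] = 10^(pH − pKa) = 10^(8.16 − 7.58) = 3.802; fraction as HOCl = 1/(1 + 3.802) = 0.2083.
Free chlorine required for 1.82 ppm HOCl: 1.82 / 0.2083 = 8.739 ppm.
FC to add: 8.739 − 0.6 = 8.139 mg/L as Cl₂.
Cl₂ equivalent: 8.139 mg/L × 956,000 L = 7781 g.
Product at 58.1% available Cl: 7781 / 0.581 = 13,390 g.

13.4 kg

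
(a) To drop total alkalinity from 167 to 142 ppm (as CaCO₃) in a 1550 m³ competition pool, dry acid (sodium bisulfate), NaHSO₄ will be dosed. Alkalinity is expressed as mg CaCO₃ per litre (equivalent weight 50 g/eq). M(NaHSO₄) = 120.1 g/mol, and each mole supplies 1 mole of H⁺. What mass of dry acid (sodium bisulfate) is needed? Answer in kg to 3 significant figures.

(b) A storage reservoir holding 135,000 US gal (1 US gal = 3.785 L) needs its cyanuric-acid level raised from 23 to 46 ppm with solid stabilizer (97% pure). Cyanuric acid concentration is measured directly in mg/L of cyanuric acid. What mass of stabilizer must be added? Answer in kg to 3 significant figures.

(a) 93.1 kg; (b) 12.1 kg

(a) Volume: 1550 m³ = 1,550,000 L.
(a) Alkalinity to neutralize: (167 − 142) = 25 mg/L as CaCO₃ × 1,550,000 L = 38,750 g as CaCO₃.
(a) Equivalents of H⁺ required: 38,750 ÷ 50 g/eq = 775 eq = 775 mol NaHSO₄.
(a) Mass of NaHSO₄: 775 × 120.1 = 93,080 g.

(b) Volume: 135,000 US gal × 3.785 L/gal = 510,975 L.
(b) CYA to add: (46 − 23) = 23 mg/L × 510,975 L = 11,750 g cyanuric acid.
(b) At 97% purity: 11,750 / 0.97 = 12,120 g product.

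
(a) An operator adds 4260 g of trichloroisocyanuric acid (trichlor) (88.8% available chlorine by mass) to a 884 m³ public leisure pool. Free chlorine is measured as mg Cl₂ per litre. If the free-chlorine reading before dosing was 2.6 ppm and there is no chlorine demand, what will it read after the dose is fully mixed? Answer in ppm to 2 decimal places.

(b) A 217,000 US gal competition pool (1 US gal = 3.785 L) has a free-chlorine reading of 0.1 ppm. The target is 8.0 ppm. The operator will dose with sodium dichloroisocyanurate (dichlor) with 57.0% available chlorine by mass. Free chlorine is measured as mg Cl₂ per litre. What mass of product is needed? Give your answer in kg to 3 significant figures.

(a) Volume: 884 m³ = 884,000 L.
(a) Available chlorine delivered: 4260 g × 0.888 = 3783 g as Cl₂.
(a) Concentration rise: 3783 g / 884,000 L = 4.279 mg/L = 4.28 ppm.
(a) Final FC: 2.6 + 4.28 = 6.88 ppm.

(b) Volume: 217,000 US gal × 3.785 L/gal = 821,345 L.
(b) Chlorine deficit: 8.0 − 0.1 = 7.9 ppm = 7.9 mg/L as Cl₂.
(b) Cl₂ equivalent needed: 7.9 mg/L × 821,345 L = 6,489,000 mg = 6489 g.
(b) Product at 57.0% available chlorine: 6489 / 0.57 = 11,380 g.

(a) 6.88 ppm; (b) 11.4 kg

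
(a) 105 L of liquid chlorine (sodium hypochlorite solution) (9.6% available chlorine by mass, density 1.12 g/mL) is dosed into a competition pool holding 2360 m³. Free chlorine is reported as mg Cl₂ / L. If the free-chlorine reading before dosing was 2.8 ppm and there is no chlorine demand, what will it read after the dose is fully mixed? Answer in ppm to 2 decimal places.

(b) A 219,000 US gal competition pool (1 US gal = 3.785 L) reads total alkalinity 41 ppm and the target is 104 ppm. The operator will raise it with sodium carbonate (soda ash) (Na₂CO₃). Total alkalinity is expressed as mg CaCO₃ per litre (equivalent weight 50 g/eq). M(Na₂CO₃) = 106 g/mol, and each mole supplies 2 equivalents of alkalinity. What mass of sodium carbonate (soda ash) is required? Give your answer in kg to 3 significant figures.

(a) Volume: 2360 m³ = 2,360,000 L.
(a) Mass of solution: 105 L × 1000 mL/L × 1.12 g/mL = 117,600 g.
(a) Available chlorine delivered: 117,600 g × 0.096 = 11,290 g as Cl₂.
(a) Concentration rise: 11,290 g / 2,360,000 L = 4.784 mg/L = 4.78 ppm.
(a) Final FC: 2.8 + 4.78 = 7.58 ppm.

(b) Volume: 219,000 US gal × 3.785 L/gal = 828,915 L.
(b) Alkalinity to add: (104 − 41) = 63 mg/L as CaCO₃ × 828,915 L = 52,220 g as CaCO₃.
(b) Equivalents: 52,220 g ÷ 50 g/eq = 1044 eq.
(b) Each mole of Na₂CO₃ supplies 2 eq, so 1044 / 2 = 522.2 mol.
(b) Mass: 522.2 mol × 106 g/mol = 55,350 g.

(a) 7.58 ppm; (b) 55.4 kg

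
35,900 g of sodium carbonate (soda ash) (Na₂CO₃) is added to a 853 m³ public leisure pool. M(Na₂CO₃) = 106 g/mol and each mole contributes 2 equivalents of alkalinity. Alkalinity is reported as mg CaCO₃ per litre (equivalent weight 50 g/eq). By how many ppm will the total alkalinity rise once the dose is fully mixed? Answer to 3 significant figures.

Volume: 853 m³ = 853,000 L.
Moles of Na₂CO₃: 35,900 g ÷ 106 g/mol = 338.7 mol → 677.4 eq of alkalinity.
As CaCO₃: 677.4 eq × 50 g/eq = 33,870 g.
Rise: 33,870 g / 853,000 L × 1000 = 39.7 mg/L.

39.7 ppm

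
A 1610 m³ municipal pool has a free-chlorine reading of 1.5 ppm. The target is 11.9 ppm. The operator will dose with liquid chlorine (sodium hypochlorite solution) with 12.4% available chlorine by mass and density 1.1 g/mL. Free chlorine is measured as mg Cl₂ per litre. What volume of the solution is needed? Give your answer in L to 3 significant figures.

123 L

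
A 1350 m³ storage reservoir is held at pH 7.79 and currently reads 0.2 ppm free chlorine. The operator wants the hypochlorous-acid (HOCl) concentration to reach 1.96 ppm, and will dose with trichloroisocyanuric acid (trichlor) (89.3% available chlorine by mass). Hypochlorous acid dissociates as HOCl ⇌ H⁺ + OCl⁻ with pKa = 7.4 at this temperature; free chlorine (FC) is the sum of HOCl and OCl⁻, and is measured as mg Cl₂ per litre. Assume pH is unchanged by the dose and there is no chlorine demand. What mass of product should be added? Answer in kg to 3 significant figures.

9.93 kg

Volume: 1350 m³ = 1,350,000 L.
[OCl⁻]/[HOCl] = 10^(pH − pKa) = 10^(7.79 − 7.4) = 2.455; fraction as HOCl = 1/(1 + 2.455) = 0.2895.
Free chlorine required for 1.96 ppm HOCl: 1.96 / 0.2895 = 6.771 ppm.
FC to add: 6.771 − 0.2 = 6.571 mg/L as Cl₂.
Cl₂ equivalent: 6.571 mg/L × 1,350,000 L = 8871 g.
Product at 89.3% available Cl: 8871 / 0.893 = 9934 g.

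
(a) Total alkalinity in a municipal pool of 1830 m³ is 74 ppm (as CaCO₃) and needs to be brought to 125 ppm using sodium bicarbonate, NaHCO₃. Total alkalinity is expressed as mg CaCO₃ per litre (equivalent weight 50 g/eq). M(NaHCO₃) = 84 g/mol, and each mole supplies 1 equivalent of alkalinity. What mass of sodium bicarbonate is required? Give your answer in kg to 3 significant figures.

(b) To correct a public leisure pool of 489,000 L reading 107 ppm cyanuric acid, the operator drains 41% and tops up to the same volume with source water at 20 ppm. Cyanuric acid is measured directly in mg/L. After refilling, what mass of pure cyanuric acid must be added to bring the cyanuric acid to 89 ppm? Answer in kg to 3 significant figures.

(a) Volume: 1830 m³ = 1,830,000 L.
(a) Alkalinity to add: (125 − 74) = 51 mg/L as CaCO₃ × 1,830,000 L = 93,330 g as CaCO₃.
(a) Equivalents: 93,330 g ÷ 50 g/eq = 1867 eq.
(a) NaHCO₃ supplies 1 eq per mole → 1867 mol.
(a) Mass: 1867 mol × 84 g/mol = 156,800 g.

(b) After draining 41% and refilling: 107 × 0.59 + 20 × 0.41 = 71.33 ppm.
(b) Deficit to target: 89 − 71.33 = 17.67 mg/L.
(b) Mass: 17.67 mg/L × 489,000 L = 8641 g cyanuric acid.

(a) 157 kg; (b) 8.64 kg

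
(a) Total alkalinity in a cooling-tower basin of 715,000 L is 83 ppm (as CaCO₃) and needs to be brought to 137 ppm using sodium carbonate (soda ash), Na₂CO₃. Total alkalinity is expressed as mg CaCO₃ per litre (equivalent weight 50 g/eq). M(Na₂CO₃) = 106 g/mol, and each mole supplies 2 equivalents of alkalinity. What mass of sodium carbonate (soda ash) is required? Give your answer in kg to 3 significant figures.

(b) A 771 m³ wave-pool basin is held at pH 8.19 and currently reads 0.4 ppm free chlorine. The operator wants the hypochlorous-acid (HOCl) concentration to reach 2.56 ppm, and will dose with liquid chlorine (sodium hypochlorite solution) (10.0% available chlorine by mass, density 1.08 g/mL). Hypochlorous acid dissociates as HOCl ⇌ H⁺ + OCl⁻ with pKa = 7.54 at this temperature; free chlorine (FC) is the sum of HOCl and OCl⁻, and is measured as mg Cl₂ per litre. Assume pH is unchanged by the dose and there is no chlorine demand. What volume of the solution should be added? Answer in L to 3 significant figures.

(a) 40.9 kg; (b) 97.1 L

(a) Alkalinity to add: (137 − 83) = 54 mg/L as CaCO₃ × 715,000 L = 38,610 g as CaCO₃.
(a) Equivalents: 38,610 g ÷ 50 g/eq = 772.2 eq.
(a) Each mole of Na₂CO₃ supplies 2 eq, so 772.2 / 2 = 386.1 mol.
(a) Mass: 386.1 mol × 106 g/mol = 40,930 g.

(b) Volume: 771 m³ = 771,000 L.
(b) [OCl⁻]/[HOCl] = 10^(pH − pKa) = 10^(8.19 − 7.54) = 4.467; fraction as HOCl = 1/(1 + 4.467) = 0.1829.
(b) Free chlorine required for 2.56 ppm HOCl: 2.56 / 0.1829 = 14 ppm.
(b) FC to add: 14 − 0.4 = 13.6 mg/L as Cl₂.
(b) Cl₂ equivalent: 13.6 mg/L × 771,000 L = 10,480 g.
(b) Product at 10.0% available Cl: 10,480 / 0.1 = 104,800 g.
(b) Volume: 104,800 g ÷ 1.08 g/mL = 97,050 mL.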